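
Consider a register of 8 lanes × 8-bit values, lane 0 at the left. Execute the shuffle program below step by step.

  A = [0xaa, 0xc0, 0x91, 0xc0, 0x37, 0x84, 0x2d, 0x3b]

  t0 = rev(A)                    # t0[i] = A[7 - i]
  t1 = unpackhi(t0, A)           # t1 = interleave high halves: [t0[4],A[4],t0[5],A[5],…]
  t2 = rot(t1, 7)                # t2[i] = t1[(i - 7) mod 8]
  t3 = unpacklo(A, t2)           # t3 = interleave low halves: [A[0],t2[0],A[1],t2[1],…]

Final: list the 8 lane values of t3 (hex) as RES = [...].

RES = [0xaa, 0x37, 0xc0, 0x91, 0x91, 0x84, 0xc0, 0xc0]

t0 = [0x3b, 0x2d, 0x84, 0x37, 0xc0, 0x91, 0xc0, 0xaa]
t1 = [0xc0, 0x37, 0x91, 0x84, 0xc0, 0x2d, 0xaa, 0x3b]
t2 = [0x37, 0x91, 0x84, 0xc0, 0x2d, 0xaa, 0x3b, 0xc0]
t3 = [0xaa, 0x37, 0xc0, 0x91, 0x91, 0x84, 0xc0, 0xc0]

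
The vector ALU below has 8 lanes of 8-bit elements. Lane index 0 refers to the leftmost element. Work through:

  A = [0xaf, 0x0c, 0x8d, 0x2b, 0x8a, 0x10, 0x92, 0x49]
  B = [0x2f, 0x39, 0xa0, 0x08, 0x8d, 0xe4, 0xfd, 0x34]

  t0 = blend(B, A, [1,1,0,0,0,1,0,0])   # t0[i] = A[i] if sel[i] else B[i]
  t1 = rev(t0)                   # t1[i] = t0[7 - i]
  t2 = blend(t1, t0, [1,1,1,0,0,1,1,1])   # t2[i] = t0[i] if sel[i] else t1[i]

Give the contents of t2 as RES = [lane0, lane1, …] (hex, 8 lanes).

RES = [0xaf, 0x0c, 0xa0, 0x8d, 0x08, 0x10, 0xfd, 0x34]

→ t0 |af|0c|a0|08|8d|10|fd|34|
→ t1 |34|fd|10|8d|08|a0|0c|af|
→ t2 |af|0c|a0|8d|08|10|fd|34|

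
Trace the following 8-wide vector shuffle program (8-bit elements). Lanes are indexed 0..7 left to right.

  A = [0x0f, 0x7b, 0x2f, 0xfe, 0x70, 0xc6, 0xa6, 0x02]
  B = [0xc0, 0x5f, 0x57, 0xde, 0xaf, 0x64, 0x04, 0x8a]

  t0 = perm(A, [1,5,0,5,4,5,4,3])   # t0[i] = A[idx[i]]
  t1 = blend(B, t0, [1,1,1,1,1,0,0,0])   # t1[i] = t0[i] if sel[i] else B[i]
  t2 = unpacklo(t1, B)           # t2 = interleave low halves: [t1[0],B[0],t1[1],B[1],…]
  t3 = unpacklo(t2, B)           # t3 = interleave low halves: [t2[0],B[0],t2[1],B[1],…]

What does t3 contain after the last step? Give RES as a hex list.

RES = [0x7b, 0xc0, 0xc0, 0x5f, 0xc6, 0x57, 0x5f, 0xde]

→ t0 |7b|c6|0f|c6|70|c6|70|fe|
→ t1 |7b|c6|0f|c6|70|64|04|8a|
→ t2 |7b|c0|c6|5f|0f|57|c6|de|
→ t3 |7b|c0|c0|5f|c6|57|5f|de|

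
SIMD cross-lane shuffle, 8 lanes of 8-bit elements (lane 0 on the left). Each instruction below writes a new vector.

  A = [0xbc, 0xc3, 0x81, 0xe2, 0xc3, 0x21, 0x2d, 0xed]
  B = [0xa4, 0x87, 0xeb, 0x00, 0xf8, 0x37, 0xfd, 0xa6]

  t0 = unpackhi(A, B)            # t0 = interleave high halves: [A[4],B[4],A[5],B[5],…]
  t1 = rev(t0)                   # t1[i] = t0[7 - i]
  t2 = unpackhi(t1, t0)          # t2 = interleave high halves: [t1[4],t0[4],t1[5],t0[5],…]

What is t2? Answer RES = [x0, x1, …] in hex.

→ t0 |c3|f8|21|37|2d|fd|ed|a6|
→ t1 |a6|ed|fd|2d|37|21|f8|c3|
→ t2 |37|2d|21|fd|f8|ed|c3|a6|

RES = [0x37, 0x2d, 0x21, 0xfd, 0xf8, 0xed, 0xc3, 0xa6]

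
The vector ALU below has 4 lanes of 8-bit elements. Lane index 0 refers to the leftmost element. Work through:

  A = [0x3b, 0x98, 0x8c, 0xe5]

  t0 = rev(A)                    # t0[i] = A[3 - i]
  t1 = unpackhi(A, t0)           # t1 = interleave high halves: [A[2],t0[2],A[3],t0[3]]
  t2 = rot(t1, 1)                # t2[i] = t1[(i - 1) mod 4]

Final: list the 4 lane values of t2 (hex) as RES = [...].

t0 = [0xe5, 0x8c, 0x98, 0x3b]
t1 = [0x8c, 0x98, 0xe5, 0x3b]
t2 = [0x3b, 0x8c, 0x98, 0xe5]

RES = [ 0x3b  0x8c  0x98  0xe5 ]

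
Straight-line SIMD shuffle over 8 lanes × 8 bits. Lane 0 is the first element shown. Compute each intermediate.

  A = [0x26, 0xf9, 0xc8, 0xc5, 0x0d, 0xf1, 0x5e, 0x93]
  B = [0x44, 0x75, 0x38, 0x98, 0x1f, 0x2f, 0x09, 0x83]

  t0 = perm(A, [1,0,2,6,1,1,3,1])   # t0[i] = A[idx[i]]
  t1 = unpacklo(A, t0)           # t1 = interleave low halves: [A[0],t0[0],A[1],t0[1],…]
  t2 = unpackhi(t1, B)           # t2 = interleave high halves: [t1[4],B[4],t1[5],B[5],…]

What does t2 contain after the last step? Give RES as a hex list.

RES = [0xc8, 0x1f, 0xc8, 0x2f, 0xc5, 0x09, 0x5e, 0x83]

→ t0 |f9|26|c8|5e|f9|f9|c5|f9|
→ t1 |26|f9|f9|26|c8|c8|c5|5e|
→ t2 |c8|1f|c8|2f|c5|09|5e|83|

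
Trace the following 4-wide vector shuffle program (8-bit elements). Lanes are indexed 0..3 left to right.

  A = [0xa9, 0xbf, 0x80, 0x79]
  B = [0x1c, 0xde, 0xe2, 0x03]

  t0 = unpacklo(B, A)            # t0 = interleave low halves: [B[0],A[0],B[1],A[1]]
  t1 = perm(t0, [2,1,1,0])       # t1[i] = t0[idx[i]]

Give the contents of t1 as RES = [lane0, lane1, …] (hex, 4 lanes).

RES = [ 0xde  0xa9  0xa9  0x1c ]

→ t0 |1c|a9|de|bf|
→ t1 |de|a9|a9|1c|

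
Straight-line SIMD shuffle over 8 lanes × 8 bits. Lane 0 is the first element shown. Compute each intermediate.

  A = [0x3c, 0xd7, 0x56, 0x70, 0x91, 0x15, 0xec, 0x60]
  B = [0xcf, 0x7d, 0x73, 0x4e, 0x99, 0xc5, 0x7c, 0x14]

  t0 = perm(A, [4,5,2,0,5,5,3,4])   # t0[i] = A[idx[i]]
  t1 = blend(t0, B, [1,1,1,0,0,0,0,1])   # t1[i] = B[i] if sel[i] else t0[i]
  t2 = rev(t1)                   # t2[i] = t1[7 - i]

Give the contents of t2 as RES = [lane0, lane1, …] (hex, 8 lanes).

RES = [0x14, 0x70, 0x15, 0x15, 0x3c, 0x73, 0x7d, 0xcf]

t0 = [0x91, 0x15, 0x56, 0x3c, 0x15, 0x15, 0x70, 0x91]
t1 = [0xcf, 0x7d, 0x73, 0x3c, 0x15, 0x15, 0x70, 0x14]
t2 = [0x14, 0x70, 0x15, 0x15, 0x3c, 0x73, 0x7d, 0xcf]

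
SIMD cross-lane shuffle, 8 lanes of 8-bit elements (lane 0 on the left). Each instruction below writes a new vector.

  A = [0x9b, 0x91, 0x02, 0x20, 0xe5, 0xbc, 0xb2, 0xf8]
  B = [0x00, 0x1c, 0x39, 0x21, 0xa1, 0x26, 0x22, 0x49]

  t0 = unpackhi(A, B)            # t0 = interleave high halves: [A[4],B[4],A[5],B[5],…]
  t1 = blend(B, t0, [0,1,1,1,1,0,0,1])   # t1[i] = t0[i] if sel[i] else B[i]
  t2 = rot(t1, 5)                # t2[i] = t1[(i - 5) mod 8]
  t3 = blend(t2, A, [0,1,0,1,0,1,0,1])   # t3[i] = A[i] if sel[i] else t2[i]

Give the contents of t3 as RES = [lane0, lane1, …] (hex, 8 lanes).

  t0: e5 a1 bc 26 b2 22 f8 49
  t1: 00 a1 bc 26 b2 26 22 49
  t2: 26 b2 26 22 49 00 a1 bc
  t3: 26 91 26 20 49 bc a1 f8

RES = [0x26, 0x91, 0x26, 0x20, 0x49, 0xbc, 0xa1, 0xf8]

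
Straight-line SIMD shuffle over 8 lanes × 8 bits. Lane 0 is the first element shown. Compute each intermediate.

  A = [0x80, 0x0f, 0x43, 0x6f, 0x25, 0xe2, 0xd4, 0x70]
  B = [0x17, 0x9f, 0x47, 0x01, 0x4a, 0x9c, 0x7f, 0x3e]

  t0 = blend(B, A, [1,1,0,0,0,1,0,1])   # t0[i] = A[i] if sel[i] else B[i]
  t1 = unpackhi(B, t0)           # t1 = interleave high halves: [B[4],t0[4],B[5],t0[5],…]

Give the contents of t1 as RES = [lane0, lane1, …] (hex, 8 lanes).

  t0: 80 0f 47 01 4a e2 7f 70
  t1: 4a 4a 9c e2 7f 7f 3e 70

RES = [ 0x4a  0x4a  0x9c  0xe2  0x7f  0x7f  0x3e  0x70 ]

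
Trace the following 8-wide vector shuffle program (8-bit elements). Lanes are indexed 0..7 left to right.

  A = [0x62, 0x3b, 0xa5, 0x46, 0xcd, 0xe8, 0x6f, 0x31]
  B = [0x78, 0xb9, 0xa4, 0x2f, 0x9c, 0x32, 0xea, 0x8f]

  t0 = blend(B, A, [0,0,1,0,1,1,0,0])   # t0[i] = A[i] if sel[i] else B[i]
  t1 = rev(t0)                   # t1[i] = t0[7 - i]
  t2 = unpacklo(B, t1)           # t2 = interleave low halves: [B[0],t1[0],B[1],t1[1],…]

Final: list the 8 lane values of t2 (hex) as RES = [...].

RES = [0x78, 0x8f, 0xb9, 0xea, 0xa4, 0xe8, 0x2f, 0xcd]

t0 = [0x78, 0xb9, 0xa5, 0x2f, 0xcd, 0xe8, 0xea, 0x8f]
t1 = [0x8f, 0xea, 0xe8, 0xcd, 0x2f, 0xa5, 0xb9, 0x78]
t2 = [0x78, 0x8f, 0xb9, 0xea, 0xa4, 0xe8, 0x2f, 0xcd]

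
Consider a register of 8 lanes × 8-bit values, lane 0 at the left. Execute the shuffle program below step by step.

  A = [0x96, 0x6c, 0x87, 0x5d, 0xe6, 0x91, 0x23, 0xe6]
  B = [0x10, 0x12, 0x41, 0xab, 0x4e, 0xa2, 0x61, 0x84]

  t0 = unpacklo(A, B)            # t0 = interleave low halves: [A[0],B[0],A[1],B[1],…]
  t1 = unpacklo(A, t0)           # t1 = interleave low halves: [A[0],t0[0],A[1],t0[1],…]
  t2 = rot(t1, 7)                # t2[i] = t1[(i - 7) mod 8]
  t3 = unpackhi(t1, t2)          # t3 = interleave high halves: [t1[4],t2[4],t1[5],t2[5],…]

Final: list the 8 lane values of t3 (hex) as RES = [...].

  t0: 96 10 6c 12 87 41 5d ab
  t1: 96 96 6c 10 87 6c 5d 12
  t2: 96 6c 10 87 6c 5d 12 96
  t3: 87 6c 6c 5d 5d 12 12 96

RES = [ 0x87  0x6c  0x6c  0x5d  0x5d  0x12  0x12  0x96 ]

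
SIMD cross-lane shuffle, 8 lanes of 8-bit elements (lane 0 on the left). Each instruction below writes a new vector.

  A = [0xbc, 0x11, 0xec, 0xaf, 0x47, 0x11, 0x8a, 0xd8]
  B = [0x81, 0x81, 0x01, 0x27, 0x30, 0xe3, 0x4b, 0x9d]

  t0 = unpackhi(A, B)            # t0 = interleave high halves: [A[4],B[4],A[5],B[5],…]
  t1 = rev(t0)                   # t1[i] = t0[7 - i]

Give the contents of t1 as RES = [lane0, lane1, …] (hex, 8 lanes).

RES = [ 0x9d  0xd8  0x4b  0x8a  0xe3  0x11  0x30  0x47 ]

t0 = [0x47, 0x30, 0x11, 0xe3, 0x8a, 0x4b, 0xd8, 0x9d]
t1 = [0x9d, 0xd8, 0x4b, 0x8a, 0xe3, 0x11, 0x30, 0x47]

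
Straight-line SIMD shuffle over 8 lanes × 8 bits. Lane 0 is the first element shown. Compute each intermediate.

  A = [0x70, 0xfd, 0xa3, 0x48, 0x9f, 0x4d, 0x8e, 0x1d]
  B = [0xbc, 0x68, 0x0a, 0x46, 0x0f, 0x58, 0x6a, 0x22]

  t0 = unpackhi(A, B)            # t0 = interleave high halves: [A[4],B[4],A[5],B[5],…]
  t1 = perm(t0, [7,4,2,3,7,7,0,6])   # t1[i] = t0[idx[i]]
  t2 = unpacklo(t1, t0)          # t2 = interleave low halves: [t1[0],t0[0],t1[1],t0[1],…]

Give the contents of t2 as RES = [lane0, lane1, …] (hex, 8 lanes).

→ t0 |9f|0f|4d|58|8e|6a|1d|22|
→ t1 |22|8e|4d|58|22|22|9f|1d|
→ t2 |22|9f|8e|0f|4d|4d|58|58|

RES = [0x22, 0x9f, 0x8e, 0x0f, 0x4d, 0x4d, 0x58, 0x58]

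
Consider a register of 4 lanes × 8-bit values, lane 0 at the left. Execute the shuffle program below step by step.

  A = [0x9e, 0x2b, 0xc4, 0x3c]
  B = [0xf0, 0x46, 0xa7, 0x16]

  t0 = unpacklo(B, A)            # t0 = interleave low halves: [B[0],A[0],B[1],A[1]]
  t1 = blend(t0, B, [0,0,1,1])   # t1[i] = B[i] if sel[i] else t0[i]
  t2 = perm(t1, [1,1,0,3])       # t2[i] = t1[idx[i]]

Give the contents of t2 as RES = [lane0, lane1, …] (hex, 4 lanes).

→ t0 |f0|9e|46|2b|
→ t1 |f0|9e|a7|16|
→ t2 |9e|9e|f0|16|

RES = [0x9e, 0x9e, 0xf0, 0x16]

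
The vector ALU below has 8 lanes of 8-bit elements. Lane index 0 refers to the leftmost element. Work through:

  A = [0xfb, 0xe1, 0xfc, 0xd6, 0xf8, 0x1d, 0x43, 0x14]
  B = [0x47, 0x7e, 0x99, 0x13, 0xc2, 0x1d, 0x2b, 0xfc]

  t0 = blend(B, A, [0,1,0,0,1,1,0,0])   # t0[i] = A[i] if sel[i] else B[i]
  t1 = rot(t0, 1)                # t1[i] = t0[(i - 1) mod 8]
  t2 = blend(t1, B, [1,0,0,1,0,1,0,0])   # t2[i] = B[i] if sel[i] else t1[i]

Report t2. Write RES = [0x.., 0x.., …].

  t0: 47 e1 99 13 f8 1d 2b fc
  t1: fc 47 e1 99 13 f8 1d 2b
  t2: 47 47 e1 13 13 1d 1d 2b

RES = [ 0x47  0x47  0xe1  0x13  0x13  0x1d  0x1d  0x2b ]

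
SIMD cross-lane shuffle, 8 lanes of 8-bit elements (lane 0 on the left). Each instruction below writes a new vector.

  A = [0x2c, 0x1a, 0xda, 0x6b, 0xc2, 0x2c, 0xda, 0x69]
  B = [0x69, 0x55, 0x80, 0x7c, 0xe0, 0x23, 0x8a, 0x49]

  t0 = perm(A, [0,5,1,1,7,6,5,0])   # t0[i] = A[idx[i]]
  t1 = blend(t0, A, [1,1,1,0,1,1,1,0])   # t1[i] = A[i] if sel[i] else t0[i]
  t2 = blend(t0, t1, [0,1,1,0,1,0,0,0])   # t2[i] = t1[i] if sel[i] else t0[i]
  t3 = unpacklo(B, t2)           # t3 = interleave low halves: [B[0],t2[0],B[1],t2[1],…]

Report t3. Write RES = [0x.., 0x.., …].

→ t0 |2c|2c|1a|1a|69|da|2c|2c|
→ t1 |2c|1a|da|1a|c2|2c|da|2c|
→ t2 |2c|1a|da|1a|c2|da|2c|2c|
→ t3 |69|2c|55|1a|80|da|7c|1a|

RES = [0x69, 0x2c, 0x55, 0x1a, 0x80, 0xda, 0x7c, 0x1a]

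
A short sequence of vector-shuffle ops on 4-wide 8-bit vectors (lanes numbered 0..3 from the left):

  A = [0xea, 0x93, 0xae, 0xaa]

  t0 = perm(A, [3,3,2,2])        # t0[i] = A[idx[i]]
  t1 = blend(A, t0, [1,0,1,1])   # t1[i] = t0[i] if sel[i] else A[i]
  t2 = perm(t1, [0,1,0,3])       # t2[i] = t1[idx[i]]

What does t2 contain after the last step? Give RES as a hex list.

t0 = [0xaa, 0xaa, 0xae, 0xae]
t1 = [0xaa, 0x93, 0xae, 0xae]
t2 = [0xaa, 0x93, 0xaa, 0xae]

RES = [0xaa, 0x93, 0xaa, 0xae]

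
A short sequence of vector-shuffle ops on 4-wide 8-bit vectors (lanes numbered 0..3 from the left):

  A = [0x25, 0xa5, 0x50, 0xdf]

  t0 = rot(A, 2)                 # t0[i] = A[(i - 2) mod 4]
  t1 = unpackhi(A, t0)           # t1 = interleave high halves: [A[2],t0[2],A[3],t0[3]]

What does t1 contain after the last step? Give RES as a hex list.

t0 = [0x50, 0xdf, 0x25, 0xa5]
t1 = [0x50, 0x25, 0xdf, 0xa5]

RES = [ 0x50  0x25  0xdf  0xa5 ]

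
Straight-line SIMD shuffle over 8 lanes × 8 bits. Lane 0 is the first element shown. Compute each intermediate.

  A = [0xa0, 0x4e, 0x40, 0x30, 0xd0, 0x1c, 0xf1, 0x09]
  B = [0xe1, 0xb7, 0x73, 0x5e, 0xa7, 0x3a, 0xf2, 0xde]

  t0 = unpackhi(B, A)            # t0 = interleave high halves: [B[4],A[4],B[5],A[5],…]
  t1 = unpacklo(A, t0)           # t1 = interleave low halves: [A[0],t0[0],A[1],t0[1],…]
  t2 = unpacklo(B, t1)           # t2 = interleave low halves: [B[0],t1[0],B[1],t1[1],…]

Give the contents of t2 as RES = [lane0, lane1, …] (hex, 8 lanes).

t0 = [0xa7, 0xd0, 0x3a, 0x1c, 0xf2, 0xf1, 0xde, 0x09]
t1 = [0xa0, 0xa7, 0x4e, 0xd0, 0x40, 0x3a, 0x30, 0x1c]
t2 = [0xe1, 0xa0, 0xb7, 0xa7, 0x73, 0x4e, 0x5e, 0xd0]

RES = [ 0xe1  0xa0  0xb7  0xa7  0x73  0x4e  0x5e  0xd0 ]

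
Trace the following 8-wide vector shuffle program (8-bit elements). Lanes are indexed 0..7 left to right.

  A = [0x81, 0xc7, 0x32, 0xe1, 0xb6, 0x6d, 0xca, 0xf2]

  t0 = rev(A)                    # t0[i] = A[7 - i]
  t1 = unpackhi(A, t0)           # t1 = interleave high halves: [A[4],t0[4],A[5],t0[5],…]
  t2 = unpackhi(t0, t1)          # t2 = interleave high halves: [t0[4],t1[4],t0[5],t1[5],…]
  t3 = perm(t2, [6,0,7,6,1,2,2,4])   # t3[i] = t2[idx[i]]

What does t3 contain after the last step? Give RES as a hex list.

t0 = [0xf2, 0xca, 0x6d, 0xb6, 0xe1, 0x32, 0xc7, 0x81]
t1 = [0xb6, 0xe1, 0x6d, 0x32, 0xca, 0xc7, 0xf2, 0x81]
t2 = [0xe1, 0xca, 0x32, 0xc7, 0xc7, 0xf2, 0x81, 0x81]
t3 = [0x81, 0xe1, 0x81, 0x81, 0xca, 0x32, 0x32, 0xc7]

RES = [0x81, 0xe1, 0x81, 0x81, 0xca, 0x32, 0x32, 0xc7]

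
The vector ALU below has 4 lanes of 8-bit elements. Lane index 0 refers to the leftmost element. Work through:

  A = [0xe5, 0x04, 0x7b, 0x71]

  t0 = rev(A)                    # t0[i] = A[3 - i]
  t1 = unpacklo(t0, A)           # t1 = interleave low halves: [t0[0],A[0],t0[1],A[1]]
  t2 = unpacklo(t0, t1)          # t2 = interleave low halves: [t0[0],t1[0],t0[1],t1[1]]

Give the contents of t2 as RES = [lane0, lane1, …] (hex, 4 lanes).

t0 = [0x71, 0x7b, 0x04, 0xe5]
t1 = [0x71, 0xe5, 0x7b, 0x04]
t2 = [0x71, 0x71, 0x7b, 0xe5]

RES = [0x71, 0x71, 0x7b, 0xe5]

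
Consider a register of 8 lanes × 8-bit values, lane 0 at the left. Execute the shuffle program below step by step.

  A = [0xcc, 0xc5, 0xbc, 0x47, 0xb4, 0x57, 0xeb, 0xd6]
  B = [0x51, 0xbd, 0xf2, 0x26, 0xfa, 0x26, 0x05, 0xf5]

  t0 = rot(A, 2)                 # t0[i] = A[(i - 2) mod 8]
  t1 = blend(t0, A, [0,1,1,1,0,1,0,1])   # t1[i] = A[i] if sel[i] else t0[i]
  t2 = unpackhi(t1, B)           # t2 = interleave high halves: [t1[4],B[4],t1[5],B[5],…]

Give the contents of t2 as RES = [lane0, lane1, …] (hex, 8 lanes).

RES = [ 0xbc  0xfa  0x57  0x26  0xb4  0x05  0xd6  0xf5 ]

  t0: eb d6 cc c5 bc 47 b4 57
  t1: eb c5 bc 47 bc 57 b4 d6
  t2: bc fa 57 26 b4 05 d6 f5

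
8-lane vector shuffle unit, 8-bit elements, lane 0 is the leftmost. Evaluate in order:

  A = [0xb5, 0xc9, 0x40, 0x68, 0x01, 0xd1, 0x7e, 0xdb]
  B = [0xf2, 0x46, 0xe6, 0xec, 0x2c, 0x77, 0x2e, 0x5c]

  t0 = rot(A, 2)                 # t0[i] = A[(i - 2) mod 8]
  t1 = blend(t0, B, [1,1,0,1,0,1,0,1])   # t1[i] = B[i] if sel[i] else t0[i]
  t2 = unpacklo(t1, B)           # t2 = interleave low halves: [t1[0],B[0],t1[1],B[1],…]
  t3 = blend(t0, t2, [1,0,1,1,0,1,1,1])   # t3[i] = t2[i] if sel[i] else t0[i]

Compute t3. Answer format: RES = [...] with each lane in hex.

RES = [0xf2, 0xdb, 0x46, 0x46, 0x40, 0xe6, 0xec, 0xec]

t0 = [0x7e, 0xdb, 0xb5, 0xc9, 0x40, 0x68, 0x01, 0xd1]
t1 = [0xf2, 0x46, 0xb5, 0xec, 0x40, 0x77, 0x01, 0x5c]
t2 = [0xf2, 0xf2, 0x46, 0x46, 0xb5, 0xe6, 0xec, 0xec]
t3 = [0xf2, 0xdb, 0x46, 0x46, 0x40, 0xe6, 0xec, 0xec]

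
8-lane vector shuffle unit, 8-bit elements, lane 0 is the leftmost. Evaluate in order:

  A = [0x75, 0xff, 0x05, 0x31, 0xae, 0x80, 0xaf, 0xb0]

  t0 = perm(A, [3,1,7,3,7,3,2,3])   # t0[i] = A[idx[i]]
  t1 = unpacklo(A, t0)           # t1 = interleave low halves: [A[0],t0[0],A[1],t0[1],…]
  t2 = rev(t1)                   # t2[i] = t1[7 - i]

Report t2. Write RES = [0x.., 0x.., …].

RES = [ 0x31  0x31  0xb0  0x05  0xff  0xff  0x31  0x75 ]

t0 = [0x31, 0xff, 0xb0, 0x31, 0xb0, 0x31, 0x05, 0x31]
t1 = [0x75, 0x31, 0xff, 0xff, 0x05, 0xb0, 0x31, 0x31]
t2 = [0x31, 0x31, 0xb0, 0x05, 0xff, 0xff, 0x31, 0x75]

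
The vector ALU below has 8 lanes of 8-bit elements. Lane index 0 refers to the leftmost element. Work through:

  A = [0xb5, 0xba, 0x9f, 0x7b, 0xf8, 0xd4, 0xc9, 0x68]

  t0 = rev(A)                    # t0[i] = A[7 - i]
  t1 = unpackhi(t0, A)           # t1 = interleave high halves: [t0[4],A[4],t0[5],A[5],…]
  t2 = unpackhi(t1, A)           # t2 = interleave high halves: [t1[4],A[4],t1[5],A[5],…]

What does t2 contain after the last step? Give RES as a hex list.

RES = [0xba, 0xf8, 0xc9, 0xd4, 0xb5, 0xc9, 0x68, 0x68]

t0 = [0x68, 0xc9, 0xd4, 0xf8, 0x7b, 0x9f, 0xba, 0xb5]
t1 = [0x7b, 0xf8, 0x9f, 0xd4, 0xba, 0xc9, 0xb5, 0x68]
t2 = [0xba, 0xf8, 0xc9, 0xd4, 0xb5, 0xc9, 0x68, 0x68]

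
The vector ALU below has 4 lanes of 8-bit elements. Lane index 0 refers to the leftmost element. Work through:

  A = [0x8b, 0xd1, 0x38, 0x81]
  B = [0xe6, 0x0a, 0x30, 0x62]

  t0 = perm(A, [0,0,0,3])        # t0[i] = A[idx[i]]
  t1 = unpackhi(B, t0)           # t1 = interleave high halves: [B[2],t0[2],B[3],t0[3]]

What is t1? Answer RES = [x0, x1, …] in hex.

→ t0 |8b|8b|8b|81|
→ t1 |30|8b|62|81|

RES = [0x30, 0x8b, 0x62, 0x81]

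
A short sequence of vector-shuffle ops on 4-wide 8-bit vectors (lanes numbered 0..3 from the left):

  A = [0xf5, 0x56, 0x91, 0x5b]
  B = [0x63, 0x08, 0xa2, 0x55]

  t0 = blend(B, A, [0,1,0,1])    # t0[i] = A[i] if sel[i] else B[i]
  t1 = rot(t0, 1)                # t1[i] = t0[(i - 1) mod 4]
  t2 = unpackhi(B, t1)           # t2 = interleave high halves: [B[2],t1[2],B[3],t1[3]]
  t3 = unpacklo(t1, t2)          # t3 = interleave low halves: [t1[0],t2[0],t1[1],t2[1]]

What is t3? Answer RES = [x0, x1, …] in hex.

RES = [ 0x5b  0xa2  0x63  0x56 ]

→ t0 |63|56|a2|5b|
→ t1 |5b|63|56|a2|
→ t2 |a2|56|55|a2|
→ t3 |5b|a2|63|56|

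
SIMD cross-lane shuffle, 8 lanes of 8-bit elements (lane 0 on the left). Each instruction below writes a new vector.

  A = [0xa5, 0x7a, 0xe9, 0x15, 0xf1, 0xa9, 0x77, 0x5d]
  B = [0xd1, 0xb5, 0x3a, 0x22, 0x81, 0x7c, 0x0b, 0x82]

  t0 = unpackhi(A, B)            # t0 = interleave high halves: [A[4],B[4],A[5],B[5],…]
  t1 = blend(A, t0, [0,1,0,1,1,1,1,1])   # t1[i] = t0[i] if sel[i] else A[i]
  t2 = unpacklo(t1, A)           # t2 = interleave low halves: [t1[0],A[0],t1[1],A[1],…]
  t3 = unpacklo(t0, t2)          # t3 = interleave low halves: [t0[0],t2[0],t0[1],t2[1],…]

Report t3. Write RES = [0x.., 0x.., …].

→ t0 |f1|81|a9|7c|77|0b|5d|82|
→ t1 |a5|81|e9|7c|77|0b|5d|82|
→ t2 |a5|a5|81|7a|e9|e9|7c|15|
→ t3 |f1|a5|81|a5|a9|81|7c|7a|

RES = [ 0xf1  0xa5  0x81  0xa5  0xa9  0x81  0x7c  0x7a ]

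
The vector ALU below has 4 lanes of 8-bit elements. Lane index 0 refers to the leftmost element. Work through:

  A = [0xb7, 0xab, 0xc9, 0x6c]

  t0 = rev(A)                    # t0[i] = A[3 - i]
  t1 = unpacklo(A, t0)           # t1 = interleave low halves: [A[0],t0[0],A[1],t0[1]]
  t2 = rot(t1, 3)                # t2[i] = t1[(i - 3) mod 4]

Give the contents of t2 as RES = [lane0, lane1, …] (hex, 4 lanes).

→ t0 |6c|c9|ab|b7|
→ t1 |b7|6c|ab|c9|
→ t2 |6c|ab|c9|b7|

RES = [0x6c, 0xab, 0xc9, 0xb7]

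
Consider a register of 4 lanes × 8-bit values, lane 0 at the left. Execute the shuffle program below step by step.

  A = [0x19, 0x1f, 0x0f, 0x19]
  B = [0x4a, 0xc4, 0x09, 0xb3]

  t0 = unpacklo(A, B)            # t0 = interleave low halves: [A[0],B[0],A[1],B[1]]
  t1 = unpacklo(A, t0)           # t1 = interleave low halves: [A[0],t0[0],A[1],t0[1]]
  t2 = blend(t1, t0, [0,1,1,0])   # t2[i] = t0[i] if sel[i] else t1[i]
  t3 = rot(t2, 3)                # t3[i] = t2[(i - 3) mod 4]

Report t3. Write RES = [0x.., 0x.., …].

RES = [0x4a, 0x1f, 0x4a, 0x19]

t0 = [0x19, 0x4a, 0x1f, 0xc4]
t1 = [0x19, 0x19, 0x1f, 0x4a]
t2 = [0x19, 0x4a, 0x1f, 0x4a]
t3 = [0x4a, 0x1f, 0x4a, 0x19]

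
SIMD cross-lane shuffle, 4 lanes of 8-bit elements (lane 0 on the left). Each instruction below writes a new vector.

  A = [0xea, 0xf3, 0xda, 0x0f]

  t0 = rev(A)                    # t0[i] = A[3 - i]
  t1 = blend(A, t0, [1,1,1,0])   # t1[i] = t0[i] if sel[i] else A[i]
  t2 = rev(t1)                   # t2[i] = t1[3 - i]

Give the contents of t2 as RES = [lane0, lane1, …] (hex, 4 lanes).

→ t0 |0f|da|f3|ea|
→ t1 |0f|da|f3|0f|
→ t2 |0f|f3|da|0f|

RES = [0x0f, 0xf3, 0xda, 0x0f]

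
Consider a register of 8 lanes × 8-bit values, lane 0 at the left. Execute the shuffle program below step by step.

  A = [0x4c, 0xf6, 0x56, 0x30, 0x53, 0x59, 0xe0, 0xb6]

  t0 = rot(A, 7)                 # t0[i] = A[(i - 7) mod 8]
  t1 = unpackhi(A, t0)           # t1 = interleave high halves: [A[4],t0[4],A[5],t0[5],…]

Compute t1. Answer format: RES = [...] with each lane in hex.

  t0: f6 56 30 53 59 e0 b6 4c
  t1: 53 59 59 e0 e0 b6 b6 4c

RES = [0x53, 0x59, 0x59, 0xe0, 0xe0, 0xb6, 0xb6, 0x4c]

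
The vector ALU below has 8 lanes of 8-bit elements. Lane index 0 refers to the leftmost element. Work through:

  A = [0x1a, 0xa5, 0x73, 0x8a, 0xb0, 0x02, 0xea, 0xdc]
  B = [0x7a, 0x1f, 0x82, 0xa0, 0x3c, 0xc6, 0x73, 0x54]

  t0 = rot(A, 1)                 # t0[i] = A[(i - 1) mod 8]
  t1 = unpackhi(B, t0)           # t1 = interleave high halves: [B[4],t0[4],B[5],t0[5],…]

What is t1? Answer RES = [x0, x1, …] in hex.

RES = [0x3c, 0x8a, 0xc6, 0xb0, 0x73, 0x02, 0x54, 0xea]

t0 = [0xdc, 0x1a, 0xa5, 0x73, 0x8a, 0xb0, 0x02, 0xea]
t1 = [0x3c, 0x8a, 0xc6, 0xb0, 0x73, 0x02, 0x54, 0xea]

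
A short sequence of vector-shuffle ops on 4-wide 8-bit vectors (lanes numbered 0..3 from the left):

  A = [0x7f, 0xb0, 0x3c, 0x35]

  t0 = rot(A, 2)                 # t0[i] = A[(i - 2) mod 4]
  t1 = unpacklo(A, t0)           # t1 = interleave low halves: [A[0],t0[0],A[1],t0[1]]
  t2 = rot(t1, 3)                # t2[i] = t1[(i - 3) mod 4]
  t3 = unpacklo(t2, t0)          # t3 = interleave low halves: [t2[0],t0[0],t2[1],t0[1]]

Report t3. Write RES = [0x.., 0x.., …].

RES = [ 0x3c  0x3c  0xb0  0x35 ]

→ t0 |3c|35|7f|b0|
→ t1 |7f|3c|b0|35|
→ t2 |3c|b0|35|7f|
→ t3 |3c|3c|b0|35|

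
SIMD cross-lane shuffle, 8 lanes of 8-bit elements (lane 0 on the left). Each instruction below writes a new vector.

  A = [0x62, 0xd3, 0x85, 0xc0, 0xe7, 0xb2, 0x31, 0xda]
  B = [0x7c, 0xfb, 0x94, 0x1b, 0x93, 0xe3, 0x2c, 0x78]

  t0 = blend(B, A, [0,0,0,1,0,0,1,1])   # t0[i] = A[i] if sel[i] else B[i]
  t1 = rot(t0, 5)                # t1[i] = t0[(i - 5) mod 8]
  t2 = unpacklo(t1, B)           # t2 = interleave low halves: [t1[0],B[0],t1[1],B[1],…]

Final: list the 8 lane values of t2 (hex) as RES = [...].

RES = [0xc0, 0x7c, 0x93, 0xfb, 0xe3, 0x94, 0x31, 0x1b]

  t0: 7c fb 94 c0 93 e3 31 da
  t1: c0 93 e3 31 da 7c fb 94
  t2: c0 7c 93 fb e3 94 31 1b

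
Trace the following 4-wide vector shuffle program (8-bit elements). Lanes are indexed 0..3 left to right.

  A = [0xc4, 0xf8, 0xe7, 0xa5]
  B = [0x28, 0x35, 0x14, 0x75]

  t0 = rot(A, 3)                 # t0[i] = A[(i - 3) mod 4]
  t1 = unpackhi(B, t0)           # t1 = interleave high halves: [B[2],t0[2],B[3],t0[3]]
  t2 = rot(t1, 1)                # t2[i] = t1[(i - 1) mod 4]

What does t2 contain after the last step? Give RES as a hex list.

RES = [ 0xc4  0x14  0xa5  0x75 ]

t0 = [0xf8, 0xe7, 0xa5, 0xc4]
t1 = [0x14, 0xa5, 0x75, 0xc4]
t2 = [0xc4, 0x14, 0xa5, 0x75]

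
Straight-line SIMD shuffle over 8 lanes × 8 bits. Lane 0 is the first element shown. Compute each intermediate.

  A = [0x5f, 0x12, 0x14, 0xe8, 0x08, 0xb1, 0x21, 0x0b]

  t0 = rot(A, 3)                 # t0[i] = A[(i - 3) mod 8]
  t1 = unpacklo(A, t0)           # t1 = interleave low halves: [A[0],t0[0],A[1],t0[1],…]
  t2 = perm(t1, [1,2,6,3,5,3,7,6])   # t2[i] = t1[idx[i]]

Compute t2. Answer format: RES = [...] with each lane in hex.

  t0: b1 21 0b 5f 12 14 e8 08
  t1: 5f b1 12 21 14 0b e8 5f
  t2: b1 12 e8 21 0b 21 5f e8

RES = [0xb1, 0x12, 0xe8, 0x21, 0x0b, 0x21, 0x5f, 0xe8]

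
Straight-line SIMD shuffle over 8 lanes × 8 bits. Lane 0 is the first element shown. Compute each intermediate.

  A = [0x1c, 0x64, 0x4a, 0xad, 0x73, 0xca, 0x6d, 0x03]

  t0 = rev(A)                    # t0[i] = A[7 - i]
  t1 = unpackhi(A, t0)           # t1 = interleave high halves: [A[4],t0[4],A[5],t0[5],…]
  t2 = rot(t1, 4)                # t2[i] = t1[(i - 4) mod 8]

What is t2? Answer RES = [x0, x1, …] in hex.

t0 = [0x03, 0x6d, 0xca, 0x73, 0xad, 0x4a, 0x64, 0x1c]
t1 = [0x73, 0xad, 0xca, 0x4a, 0x6d, 0x64, 0x03, 0x1c]
t2 = [0x6d, 0x64, 0x03, 0x1c, 0x73, 0xad, 0xca, 0x4a]

RES = [0x6d, 0x64, 0x03, 0x1c, 0x73, 0xad, 0xca, 0x4a]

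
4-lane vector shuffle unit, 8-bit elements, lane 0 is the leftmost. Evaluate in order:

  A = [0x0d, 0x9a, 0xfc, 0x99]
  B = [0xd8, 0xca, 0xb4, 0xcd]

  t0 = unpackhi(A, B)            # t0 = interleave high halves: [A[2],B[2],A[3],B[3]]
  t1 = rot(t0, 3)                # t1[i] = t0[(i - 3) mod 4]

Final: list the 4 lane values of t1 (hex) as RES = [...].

RES = [ 0xb4  0x99  0xcd  0xfc ]

  t0: fc b4 99 cd
  t1: b4 99 cd fc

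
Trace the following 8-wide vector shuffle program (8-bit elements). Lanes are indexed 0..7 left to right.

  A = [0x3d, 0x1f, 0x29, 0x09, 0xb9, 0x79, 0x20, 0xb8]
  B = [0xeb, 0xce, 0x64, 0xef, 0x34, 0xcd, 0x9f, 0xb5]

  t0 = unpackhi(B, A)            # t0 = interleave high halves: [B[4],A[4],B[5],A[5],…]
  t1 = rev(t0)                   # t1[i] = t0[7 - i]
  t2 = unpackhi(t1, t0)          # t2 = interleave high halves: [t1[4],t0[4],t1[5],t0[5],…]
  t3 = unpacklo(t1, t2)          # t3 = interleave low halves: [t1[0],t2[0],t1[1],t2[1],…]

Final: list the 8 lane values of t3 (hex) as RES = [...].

RES = [0xb8, 0x79, 0xb5, 0x9f, 0x20, 0xcd, 0x9f, 0x20]

→ t0 |34|b9|cd|79|9f|20|b5|b8|
→ t1 |b8|b5|20|9f|79|cd|b9|34|
→ t2 |79|9f|cd|20|b9|b5|34|b8|
→ t3 |b8|79|b5|9f|20|cd|9f|20|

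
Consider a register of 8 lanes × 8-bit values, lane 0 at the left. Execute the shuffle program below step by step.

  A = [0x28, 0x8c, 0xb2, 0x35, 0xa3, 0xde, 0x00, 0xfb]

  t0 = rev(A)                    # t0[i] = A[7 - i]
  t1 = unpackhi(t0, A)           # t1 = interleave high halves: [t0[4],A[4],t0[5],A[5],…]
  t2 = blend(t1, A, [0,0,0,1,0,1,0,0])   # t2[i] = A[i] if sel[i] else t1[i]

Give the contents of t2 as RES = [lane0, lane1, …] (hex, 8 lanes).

RES = [ 0x35  0xa3  0xb2  0x35  0x8c  0xde  0x28  0xfb ]

t0 = [0xfb, 0x00, 0xde, 0xa3, 0x35, 0xb2, 0x8c, 0x28]
t1 = [0x35, 0xa3, 0xb2, 0xde, 0x8c, 0x00, 0x28, 0xfb]
t2 = [0x35, 0xa3, 0xb2, 0x35, 0x8c, 0xde, 0x28, 0xfb]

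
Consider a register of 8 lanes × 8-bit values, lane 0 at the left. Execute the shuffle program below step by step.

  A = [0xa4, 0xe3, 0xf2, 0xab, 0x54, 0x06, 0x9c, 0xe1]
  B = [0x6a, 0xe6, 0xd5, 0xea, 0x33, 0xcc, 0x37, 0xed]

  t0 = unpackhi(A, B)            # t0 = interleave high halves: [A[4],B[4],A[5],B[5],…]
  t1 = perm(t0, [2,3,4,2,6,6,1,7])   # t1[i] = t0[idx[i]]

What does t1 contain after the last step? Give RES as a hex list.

→ t0 |54|33|06|cc|9c|37|e1|ed|
→ t1 |06|cc|9c|06|e1|e1|33|ed|

RES = [0x06, 0xcc, 0x9c, 0x06, 0xe1, 0xe1, 0x33, 0xed]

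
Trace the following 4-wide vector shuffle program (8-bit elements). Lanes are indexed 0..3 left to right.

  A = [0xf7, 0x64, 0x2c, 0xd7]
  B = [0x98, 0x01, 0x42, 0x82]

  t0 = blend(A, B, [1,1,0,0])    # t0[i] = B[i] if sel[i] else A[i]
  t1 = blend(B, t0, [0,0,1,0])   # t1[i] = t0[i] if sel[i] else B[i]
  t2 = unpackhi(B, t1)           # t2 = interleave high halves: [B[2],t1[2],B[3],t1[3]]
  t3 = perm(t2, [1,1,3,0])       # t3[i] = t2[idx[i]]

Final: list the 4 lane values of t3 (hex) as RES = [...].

  t0: 98 01 2c d7
  t1: 98 01 2c 82
  t2: 42 2c 82 82
  t3: 2c 2c 82 42

RES = [ 0x2c  0x2c  0x82  0x42 ]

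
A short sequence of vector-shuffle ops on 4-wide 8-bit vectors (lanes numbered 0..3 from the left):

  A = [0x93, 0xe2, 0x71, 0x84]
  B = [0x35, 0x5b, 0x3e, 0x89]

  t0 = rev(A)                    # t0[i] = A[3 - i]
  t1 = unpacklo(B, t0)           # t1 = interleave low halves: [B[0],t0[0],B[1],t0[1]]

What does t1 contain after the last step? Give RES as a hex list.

RES = [ 0x35  0x84  0x5b  0x71 ]

t0 = [0x84, 0x71, 0xe2, 0x93]
t1 = [0x35, 0x84, 0x5b, 0x71]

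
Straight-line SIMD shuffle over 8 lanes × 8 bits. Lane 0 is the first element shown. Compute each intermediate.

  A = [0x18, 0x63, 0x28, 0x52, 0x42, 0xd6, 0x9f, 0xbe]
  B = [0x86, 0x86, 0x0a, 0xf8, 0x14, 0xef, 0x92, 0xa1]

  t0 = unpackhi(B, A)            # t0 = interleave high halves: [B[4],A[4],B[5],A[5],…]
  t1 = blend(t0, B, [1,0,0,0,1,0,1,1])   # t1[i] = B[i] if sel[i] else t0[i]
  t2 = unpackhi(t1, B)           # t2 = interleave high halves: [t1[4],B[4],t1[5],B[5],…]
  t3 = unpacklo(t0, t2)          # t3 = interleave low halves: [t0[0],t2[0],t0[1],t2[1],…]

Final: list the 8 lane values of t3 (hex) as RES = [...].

RES = [ 0x14  0x14  0x42  0x14  0xef  0x9f  0xd6  0xef ]

t0 = [0x14, 0x42, 0xef, 0xd6, 0x92, 0x9f, 0xa1, 0xbe]
t1 = [0x86, 0x42, 0xef, 0xd6, 0x14, 0x9f, 0x92, 0xa1]
t2 = [0x14, 0x14, 0x9f, 0xef, 0x92, 0x92, 0xa1, 0xa1]
t3 = [0x14, 0x14, 0x42, 0x14, 0xef, 0x9f, 0xd6, 0xef]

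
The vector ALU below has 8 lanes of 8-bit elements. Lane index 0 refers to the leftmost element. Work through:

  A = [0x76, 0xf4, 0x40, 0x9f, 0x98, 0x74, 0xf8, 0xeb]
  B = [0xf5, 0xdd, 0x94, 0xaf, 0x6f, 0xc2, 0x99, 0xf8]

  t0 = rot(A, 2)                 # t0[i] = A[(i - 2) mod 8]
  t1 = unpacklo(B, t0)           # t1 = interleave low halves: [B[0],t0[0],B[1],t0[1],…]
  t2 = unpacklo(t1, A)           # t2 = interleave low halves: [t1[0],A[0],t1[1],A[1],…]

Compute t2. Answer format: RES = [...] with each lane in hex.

  t0: f8 eb 76 f4 40 9f 98 74
  t1: f5 f8 dd eb 94 76 af f4
  t2: f5 76 f8 f4 dd 40 eb 9f

RES = [ 0xf5  0x76  0xf8  0xf4  0xdd  0x40  0xeb  0x9f ]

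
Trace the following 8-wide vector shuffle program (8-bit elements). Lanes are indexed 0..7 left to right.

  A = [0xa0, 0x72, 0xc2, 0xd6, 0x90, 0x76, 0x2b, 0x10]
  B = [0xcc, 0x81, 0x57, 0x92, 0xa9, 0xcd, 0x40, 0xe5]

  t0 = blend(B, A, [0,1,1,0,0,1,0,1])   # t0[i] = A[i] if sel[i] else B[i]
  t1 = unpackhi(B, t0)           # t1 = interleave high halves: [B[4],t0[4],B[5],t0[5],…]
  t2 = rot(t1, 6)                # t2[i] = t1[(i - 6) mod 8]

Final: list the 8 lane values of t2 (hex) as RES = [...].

→ t0 |cc|72|c2|92|a9|76|40|10|
→ t1 |a9|a9|cd|76|40|40|e5|10|
→ t2 |cd|76|40|40|e5|10|a9|a9|

RES = [0xcd, 0x76, 0x40, 0x40, 0xe5, 0x10, 0xa9, 0xa9]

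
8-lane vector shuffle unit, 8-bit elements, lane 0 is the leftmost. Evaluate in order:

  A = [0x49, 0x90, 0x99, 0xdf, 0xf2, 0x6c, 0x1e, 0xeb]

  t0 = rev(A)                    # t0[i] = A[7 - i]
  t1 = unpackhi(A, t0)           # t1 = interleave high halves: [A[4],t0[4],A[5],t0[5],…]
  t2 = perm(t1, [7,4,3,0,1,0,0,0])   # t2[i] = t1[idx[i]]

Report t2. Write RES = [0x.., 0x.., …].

RES = [ 0x49  0x1e  0x99  0xf2  0xdf  0xf2  0xf2  0xf2 ]

  t0: eb 1e 6c f2 df 99 90 49
  t1: f2 df 6c 99 1e 90 eb 49
  t2: 49 1e 99 f2 df f2 f2 f2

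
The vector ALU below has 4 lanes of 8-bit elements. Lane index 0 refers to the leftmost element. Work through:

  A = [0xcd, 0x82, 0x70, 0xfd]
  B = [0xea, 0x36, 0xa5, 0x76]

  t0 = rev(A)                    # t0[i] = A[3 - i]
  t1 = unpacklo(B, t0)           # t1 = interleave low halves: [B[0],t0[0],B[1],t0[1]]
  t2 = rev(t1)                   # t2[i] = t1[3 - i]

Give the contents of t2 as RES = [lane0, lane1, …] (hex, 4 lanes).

  t0: fd 70 82 cd
  t1: ea fd 36 70
  t2: 70 36 fd ea

RES = [ 0x70  0x36  0xfd  0xea ]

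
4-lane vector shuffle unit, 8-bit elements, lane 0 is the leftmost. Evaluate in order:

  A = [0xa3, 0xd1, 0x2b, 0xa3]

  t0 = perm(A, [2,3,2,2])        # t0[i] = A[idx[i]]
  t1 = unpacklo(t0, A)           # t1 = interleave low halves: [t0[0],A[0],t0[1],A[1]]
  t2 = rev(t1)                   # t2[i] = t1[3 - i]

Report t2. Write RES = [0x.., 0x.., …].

t0 = [0x2b, 0xa3, 0x2b, 0x2b]
t1 = [0x2b, 0xa3, 0xa3, 0xd1]
t2 = [0xd1, 0xa3, 0xa3, 0x2b]

RES = [ 0xd1  0xa3  0xa3  0x2b ]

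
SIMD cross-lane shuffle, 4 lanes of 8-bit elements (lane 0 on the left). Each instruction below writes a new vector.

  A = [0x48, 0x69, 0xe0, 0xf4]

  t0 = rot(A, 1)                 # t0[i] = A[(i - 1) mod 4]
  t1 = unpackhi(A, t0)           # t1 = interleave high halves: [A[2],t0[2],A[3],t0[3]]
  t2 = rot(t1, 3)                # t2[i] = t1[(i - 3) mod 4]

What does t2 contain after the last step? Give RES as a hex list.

RES = [0x69, 0xf4, 0xe0, 0xe0]

t0 = [0xf4, 0x48, 0x69, 0xe0]
t1 = [0xe0, 0x69, 0xf4, 0xe0]
t2 = [0x69, 0xf4, 0xe0, 0xe0]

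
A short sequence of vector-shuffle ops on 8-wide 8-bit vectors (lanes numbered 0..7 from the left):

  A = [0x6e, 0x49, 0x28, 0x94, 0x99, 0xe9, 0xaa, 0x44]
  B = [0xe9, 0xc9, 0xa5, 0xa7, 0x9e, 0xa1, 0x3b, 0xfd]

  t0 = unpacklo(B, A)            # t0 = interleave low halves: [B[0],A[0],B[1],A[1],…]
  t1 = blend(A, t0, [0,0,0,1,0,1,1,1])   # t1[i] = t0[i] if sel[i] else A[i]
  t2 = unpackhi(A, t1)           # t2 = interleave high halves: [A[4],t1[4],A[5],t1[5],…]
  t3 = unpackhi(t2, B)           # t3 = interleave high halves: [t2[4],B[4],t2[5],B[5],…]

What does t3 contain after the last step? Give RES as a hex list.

RES = [ 0xaa  0x9e  0xa7  0xa1  0x44  0x3b  0x94  0xfd ]

t0 = [0xe9, 0x6e, 0xc9, 0x49, 0xa5, 0x28, 0xa7, 0x94]
t1 = [0x6e, 0x49, 0x28, 0x49, 0x99, 0x28, 0xa7, 0x94]
t2 = [0x99, 0x99, 0xe9, 0x28, 0xaa, 0xa7, 0x44, 0x94]
t3 = [0xaa, 0x9e, 0xa7, 0xa1, 0x44, 0x3b, 0x94, 0xfd]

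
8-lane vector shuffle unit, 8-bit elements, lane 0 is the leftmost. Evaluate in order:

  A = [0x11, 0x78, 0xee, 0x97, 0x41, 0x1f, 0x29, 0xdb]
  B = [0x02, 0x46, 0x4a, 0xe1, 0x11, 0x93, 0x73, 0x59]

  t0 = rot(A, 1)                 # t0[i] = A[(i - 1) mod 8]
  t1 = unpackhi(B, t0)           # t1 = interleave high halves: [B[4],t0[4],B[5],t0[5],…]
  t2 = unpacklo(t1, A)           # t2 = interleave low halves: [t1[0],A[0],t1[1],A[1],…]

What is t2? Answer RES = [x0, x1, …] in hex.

RES = [ 0x11  0x11  0x97  0x78  0x93  0xee  0x41  0x97 ]

→ t0 |db|11|78|ee|97|41|1f|29|
→ t1 |11|97|93|41|73|1f|59|29|
→ t2 |11|11|97|78|93|ee|41|97|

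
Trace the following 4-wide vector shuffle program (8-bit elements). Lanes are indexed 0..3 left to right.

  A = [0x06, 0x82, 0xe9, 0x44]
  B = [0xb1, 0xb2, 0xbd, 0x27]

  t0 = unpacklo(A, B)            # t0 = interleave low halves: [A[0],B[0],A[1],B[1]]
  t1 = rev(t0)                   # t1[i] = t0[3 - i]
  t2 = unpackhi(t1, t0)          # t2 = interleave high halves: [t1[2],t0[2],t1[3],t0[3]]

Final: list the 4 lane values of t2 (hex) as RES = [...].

RES = [ 0xb1  0x82  0x06  0xb2 ]

  t0: 06 b1 82 b2
  t1: b2 82 b1 06
  t2: b1 82 06 b2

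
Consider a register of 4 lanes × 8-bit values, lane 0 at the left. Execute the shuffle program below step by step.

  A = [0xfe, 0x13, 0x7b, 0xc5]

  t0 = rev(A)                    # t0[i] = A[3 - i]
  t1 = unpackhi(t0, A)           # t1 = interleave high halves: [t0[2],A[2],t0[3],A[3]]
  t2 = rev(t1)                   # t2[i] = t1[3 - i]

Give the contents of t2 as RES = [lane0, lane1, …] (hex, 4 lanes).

RES = [0xc5, 0xfe, 0x7b, 0x13]

→ t0 |c5|7b|13|fe|
→ t1 |13|7b|fe|c5|
→ t2 |c5|fe|7b|13|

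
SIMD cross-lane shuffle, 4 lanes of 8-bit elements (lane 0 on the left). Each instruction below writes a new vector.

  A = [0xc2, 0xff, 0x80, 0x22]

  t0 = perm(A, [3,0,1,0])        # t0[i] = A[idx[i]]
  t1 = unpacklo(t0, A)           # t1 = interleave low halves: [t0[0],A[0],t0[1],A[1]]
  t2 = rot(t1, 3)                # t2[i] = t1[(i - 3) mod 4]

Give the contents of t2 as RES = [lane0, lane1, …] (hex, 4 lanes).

RES = [0xc2, 0xc2, 0xff, 0x22]

t0 = [0x22, 0xc2, 0xff, 0xc2]
t1 = [0x22, 0xc2, 0xc2, 0xff]
t2 = [0xc2, 0xc2, 0xff, 0x22]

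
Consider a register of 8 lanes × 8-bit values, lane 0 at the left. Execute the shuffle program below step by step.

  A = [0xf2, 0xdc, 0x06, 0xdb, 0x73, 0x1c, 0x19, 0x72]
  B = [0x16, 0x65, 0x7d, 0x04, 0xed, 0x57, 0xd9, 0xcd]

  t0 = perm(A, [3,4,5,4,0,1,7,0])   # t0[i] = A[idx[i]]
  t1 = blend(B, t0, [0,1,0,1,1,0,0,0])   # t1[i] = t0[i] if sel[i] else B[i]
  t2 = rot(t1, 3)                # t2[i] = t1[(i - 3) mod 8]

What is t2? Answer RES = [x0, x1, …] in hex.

t0 = [0xdb, 0x73, 0x1c, 0x73, 0xf2, 0xdc, 0x72, 0xf2]
t1 = [0x16, 0x73, 0x7d, 0x73, 0xf2, 0x57, 0xd9, 0xcd]
t2 = [0x57, 0xd9, 0xcd, 0x16, 0x73, 0x7d, 0x73, 0xf2]

RES = [0x57, 0xd9, 0xcd, 0x16, 0x73, 0x7d, 0x73, 0xf2]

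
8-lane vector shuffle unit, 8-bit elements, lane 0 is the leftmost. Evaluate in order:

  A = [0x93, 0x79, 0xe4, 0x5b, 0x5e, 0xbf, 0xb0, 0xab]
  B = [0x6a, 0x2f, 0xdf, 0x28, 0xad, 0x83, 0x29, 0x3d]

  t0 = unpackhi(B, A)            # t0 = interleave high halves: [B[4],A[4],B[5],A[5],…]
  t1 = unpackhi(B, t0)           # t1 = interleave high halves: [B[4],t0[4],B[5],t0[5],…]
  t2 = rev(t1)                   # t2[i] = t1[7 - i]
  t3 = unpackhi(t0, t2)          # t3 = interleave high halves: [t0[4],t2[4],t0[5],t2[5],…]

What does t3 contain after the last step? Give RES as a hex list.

→ t0 |ad|5e|83|bf|29|b0|3d|ab|
→ t1 |ad|29|83|b0|29|3d|3d|ab|
→ t2 |ab|3d|3d|29|b0|83|29|ad|
→ t3 |29|b0|b0|83|3d|29|ab|ad|

RES = [ 0x29  0xb0  0xb0  0x83  0x3d  0x29  0xab  0xad ]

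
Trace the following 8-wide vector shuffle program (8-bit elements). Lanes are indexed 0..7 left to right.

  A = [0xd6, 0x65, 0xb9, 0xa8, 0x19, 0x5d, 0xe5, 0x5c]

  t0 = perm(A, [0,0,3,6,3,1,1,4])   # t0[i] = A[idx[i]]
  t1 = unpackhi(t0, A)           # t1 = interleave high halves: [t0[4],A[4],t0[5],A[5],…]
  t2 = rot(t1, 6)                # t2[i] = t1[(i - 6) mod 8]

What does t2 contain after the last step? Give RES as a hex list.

t0 = [0xd6, 0xd6, 0xa8, 0xe5, 0xa8, 0x65, 0x65, 0x19]
t1 = [0xa8, 0x19, 0x65, 0x5d, 0x65, 0xe5, 0x19, 0x5c]
t2 = [0x65, 0x5d, 0x65, 0xe5, 0x19, 0x5c, 0xa8, 0x19]

RES = [0x65, 0x5d, 0x65, 0xe5, 0x19, 0x5c, 0xa8, 0x19]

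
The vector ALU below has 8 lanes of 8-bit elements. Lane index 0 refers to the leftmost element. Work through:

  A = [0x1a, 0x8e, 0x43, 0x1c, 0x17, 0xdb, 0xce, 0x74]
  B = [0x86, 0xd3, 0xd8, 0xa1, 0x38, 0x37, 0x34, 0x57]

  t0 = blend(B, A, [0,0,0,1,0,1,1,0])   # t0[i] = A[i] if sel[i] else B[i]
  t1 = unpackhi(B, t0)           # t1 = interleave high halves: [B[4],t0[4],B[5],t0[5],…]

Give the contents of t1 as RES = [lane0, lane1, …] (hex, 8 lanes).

RES = [ 0x38  0x38  0x37  0xdb  0x34  0xce  0x57  0x57 ]

  t0: 86 d3 d8 1c 38 db ce 57
  t1: 38 38 37 db 34 ce 57 57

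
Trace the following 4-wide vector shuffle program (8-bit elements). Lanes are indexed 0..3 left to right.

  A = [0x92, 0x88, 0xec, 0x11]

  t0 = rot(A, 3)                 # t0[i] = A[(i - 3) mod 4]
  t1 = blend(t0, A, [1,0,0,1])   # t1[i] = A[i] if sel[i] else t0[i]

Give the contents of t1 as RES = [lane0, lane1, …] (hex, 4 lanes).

RES = [ 0x92  0xec  0x11  0x11 ]

t0 = [0x88, 0xec, 0x11, 0x92]
t1 = [0x92, 0xec, 0x11, 0x11]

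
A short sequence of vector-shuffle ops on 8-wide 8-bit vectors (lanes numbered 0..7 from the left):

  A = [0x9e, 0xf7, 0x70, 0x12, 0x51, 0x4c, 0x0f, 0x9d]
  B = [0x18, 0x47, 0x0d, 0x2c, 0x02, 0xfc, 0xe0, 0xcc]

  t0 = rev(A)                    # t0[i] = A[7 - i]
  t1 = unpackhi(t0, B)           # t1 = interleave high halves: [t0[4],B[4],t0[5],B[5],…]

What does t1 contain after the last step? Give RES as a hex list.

t0 = [0x9d, 0x0f, 0x4c, 0x51, 0x12, 0x70, 0xf7, 0x9e]
t1 = [0x12, 0x02, 0x70, 0xfc, 0xf7, 0xe0, 0x9e, 0xcc]

RES = [0x12, 0x02, 0x70, 0xfc, 0xf7, 0xe0, 0x9e, 0xcc]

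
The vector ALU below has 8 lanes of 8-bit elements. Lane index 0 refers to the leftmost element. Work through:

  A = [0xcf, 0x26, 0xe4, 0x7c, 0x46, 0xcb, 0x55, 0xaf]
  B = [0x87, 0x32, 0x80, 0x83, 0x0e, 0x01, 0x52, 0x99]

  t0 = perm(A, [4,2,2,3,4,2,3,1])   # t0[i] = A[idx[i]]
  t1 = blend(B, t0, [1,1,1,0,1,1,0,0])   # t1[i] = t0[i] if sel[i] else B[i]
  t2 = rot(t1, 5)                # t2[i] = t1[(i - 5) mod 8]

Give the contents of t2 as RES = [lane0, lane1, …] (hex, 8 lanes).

  t0: 46 e4 e4 7c 46 e4 7c 26
  t1: 46 e4 e4 83 46 e4 52 99
  t2: 83 46 e4 52 99 46 e4 e4

RES = [ 0x83  0x46  0xe4  0x52  0x99  0x46  0xe4  0xe4 ]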